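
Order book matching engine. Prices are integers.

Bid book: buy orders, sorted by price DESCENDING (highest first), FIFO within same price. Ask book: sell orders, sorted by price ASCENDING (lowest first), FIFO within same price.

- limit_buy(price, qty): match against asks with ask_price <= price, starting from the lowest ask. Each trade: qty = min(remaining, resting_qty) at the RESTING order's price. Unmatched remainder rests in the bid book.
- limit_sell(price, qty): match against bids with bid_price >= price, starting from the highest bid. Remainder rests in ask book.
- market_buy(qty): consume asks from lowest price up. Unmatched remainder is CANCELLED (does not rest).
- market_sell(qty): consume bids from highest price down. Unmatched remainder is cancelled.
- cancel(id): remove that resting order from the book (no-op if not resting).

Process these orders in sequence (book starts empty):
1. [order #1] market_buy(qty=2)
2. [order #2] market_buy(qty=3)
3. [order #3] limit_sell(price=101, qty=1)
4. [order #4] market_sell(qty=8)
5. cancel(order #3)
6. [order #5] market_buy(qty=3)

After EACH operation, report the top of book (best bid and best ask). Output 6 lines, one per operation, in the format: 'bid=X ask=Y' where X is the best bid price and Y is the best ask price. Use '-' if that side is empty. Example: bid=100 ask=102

Answer: bid=- ask=-
bid=- ask=-
bid=- ask=101
bid=- ask=101
bid=- ask=-
bid=- ask=-

Derivation:
After op 1 [order #1] market_buy(qty=2): fills=none; bids=[-] asks=[-]
After op 2 [order #2] market_buy(qty=3): fills=none; bids=[-] asks=[-]
After op 3 [order #3] limit_sell(price=101, qty=1): fills=none; bids=[-] asks=[#3:1@101]
After op 4 [order #4] market_sell(qty=8): fills=none; bids=[-] asks=[#3:1@101]
After op 5 cancel(order #3): fills=none; bids=[-] asks=[-]
After op 6 [order #5] market_buy(qty=3): fills=none; bids=[-] asks=[-]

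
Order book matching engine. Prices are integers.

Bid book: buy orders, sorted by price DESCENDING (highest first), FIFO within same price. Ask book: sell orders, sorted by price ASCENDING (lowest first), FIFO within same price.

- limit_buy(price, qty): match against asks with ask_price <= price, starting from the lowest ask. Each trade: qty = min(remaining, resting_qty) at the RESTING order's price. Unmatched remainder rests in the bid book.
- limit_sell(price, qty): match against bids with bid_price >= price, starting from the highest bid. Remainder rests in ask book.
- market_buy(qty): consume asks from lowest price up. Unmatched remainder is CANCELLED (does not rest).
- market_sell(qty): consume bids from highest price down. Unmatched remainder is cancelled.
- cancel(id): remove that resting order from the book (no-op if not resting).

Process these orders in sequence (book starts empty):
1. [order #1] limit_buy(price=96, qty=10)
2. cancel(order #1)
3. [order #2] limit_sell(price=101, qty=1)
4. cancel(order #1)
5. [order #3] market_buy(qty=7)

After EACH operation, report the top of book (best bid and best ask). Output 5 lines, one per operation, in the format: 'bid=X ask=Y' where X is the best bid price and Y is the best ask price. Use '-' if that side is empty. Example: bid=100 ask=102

After op 1 [order #1] limit_buy(price=96, qty=10): fills=none; bids=[#1:10@96] asks=[-]
After op 2 cancel(order #1): fills=none; bids=[-] asks=[-]
After op 3 [order #2] limit_sell(price=101, qty=1): fills=none; bids=[-] asks=[#2:1@101]
After op 4 cancel(order #1): fills=none; bids=[-] asks=[#2:1@101]
After op 5 [order #3] market_buy(qty=7): fills=#3x#2:1@101; bids=[-] asks=[-]

Answer: bid=96 ask=-
bid=- ask=-
bid=- ask=101
bid=- ask=101
bid=- ask=-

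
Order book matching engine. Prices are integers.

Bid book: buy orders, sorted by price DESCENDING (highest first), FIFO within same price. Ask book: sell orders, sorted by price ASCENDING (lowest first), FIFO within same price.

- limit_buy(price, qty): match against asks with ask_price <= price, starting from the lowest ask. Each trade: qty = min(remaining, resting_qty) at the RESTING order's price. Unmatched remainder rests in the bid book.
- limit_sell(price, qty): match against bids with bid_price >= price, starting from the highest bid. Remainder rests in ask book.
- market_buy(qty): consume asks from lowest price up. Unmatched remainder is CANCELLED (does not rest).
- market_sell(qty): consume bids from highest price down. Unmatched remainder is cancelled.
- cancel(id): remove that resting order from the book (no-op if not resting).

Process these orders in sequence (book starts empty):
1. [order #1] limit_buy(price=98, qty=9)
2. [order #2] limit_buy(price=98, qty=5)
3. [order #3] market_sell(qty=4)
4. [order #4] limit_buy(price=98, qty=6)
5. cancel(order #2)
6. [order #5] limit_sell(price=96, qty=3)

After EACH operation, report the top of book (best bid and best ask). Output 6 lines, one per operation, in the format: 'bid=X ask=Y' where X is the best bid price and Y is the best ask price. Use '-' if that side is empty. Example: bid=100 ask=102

Answer: bid=98 ask=-
bid=98 ask=-
bid=98 ask=-
bid=98 ask=-
bid=98 ask=-
bid=98 ask=-

Derivation:
After op 1 [order #1] limit_buy(price=98, qty=9): fills=none; bids=[#1:9@98] asks=[-]
After op 2 [order #2] limit_buy(price=98, qty=5): fills=none; bids=[#1:9@98 #2:5@98] asks=[-]
After op 3 [order #3] market_sell(qty=4): fills=#1x#3:4@98; bids=[#1:5@98 #2:5@98] asks=[-]
After op 4 [order #4] limit_buy(price=98, qty=6): fills=none; bids=[#1:5@98 #2:5@98 #4:6@98] asks=[-]
After op 5 cancel(order #2): fills=none; bids=[#1:5@98 #4:6@98] asks=[-]
After op 6 [order #5] limit_sell(price=96, qty=3): fills=#1x#5:3@98; bids=[#1:2@98 #4:6@98] asks=[-]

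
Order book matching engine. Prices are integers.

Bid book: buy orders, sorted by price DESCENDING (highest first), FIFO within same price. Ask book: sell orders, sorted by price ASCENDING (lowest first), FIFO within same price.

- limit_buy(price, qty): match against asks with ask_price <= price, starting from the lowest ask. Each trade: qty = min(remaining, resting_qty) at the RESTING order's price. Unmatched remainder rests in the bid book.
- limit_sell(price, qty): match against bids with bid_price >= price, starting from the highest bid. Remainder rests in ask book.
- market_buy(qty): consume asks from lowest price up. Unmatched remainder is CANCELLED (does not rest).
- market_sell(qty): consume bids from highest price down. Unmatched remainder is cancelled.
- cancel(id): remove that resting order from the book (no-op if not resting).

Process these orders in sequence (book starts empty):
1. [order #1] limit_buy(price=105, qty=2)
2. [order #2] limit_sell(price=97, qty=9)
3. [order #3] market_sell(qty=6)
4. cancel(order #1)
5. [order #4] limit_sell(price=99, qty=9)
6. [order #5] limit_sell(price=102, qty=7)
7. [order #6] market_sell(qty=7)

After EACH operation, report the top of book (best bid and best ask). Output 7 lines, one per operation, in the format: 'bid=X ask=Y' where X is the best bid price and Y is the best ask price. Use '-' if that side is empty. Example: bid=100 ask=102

Answer: bid=105 ask=-
bid=- ask=97
bid=- ask=97
bid=- ask=97
bid=- ask=97
bid=- ask=97
bid=- ask=97

Derivation:
After op 1 [order #1] limit_buy(price=105, qty=2): fills=none; bids=[#1:2@105] asks=[-]
After op 2 [order #2] limit_sell(price=97, qty=9): fills=#1x#2:2@105; bids=[-] asks=[#2:7@97]
After op 3 [order #3] market_sell(qty=6): fills=none; bids=[-] asks=[#2:7@97]
After op 4 cancel(order #1): fills=none; bids=[-] asks=[#2:7@97]
After op 5 [order #4] limit_sell(price=99, qty=9): fills=none; bids=[-] asks=[#2:7@97 #4:9@99]
After op 6 [order #5] limit_sell(price=102, qty=7): fills=none; bids=[-] asks=[#2:7@97 #4:9@99 #5:7@102]
After op 7 [order #6] market_sell(qty=7): fills=none; bids=[-] asks=[#2:7@97 #4:9@99 #5:7@102]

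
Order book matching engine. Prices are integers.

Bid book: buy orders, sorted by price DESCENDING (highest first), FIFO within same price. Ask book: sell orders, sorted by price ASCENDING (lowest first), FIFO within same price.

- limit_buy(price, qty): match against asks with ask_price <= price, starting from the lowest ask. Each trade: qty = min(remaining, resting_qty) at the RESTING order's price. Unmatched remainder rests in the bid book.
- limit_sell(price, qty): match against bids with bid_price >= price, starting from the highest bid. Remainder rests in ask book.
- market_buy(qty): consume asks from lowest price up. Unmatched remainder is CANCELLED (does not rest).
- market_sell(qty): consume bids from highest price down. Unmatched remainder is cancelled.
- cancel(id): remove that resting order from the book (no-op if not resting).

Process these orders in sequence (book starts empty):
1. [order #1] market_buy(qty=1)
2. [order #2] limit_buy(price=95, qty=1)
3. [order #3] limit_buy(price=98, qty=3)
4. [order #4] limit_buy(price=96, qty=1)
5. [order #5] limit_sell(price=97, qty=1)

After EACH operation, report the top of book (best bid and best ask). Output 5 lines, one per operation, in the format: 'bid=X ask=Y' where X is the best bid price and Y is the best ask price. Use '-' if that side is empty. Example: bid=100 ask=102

After op 1 [order #1] market_buy(qty=1): fills=none; bids=[-] asks=[-]
After op 2 [order #2] limit_buy(price=95, qty=1): fills=none; bids=[#2:1@95] asks=[-]
After op 3 [order #3] limit_buy(price=98, qty=3): fills=none; bids=[#3:3@98 #2:1@95] asks=[-]
After op 4 [order #4] limit_buy(price=96, qty=1): fills=none; bids=[#3:3@98 #4:1@96 #2:1@95] asks=[-]
After op 5 [order #5] limit_sell(price=97, qty=1): fills=#3x#5:1@98; bids=[#3:2@98 #4:1@96 #2:1@95] asks=[-]

Answer: bid=- ask=-
bid=95 ask=-
bid=98 ask=-
bid=98 ask=-
bid=98 ask=-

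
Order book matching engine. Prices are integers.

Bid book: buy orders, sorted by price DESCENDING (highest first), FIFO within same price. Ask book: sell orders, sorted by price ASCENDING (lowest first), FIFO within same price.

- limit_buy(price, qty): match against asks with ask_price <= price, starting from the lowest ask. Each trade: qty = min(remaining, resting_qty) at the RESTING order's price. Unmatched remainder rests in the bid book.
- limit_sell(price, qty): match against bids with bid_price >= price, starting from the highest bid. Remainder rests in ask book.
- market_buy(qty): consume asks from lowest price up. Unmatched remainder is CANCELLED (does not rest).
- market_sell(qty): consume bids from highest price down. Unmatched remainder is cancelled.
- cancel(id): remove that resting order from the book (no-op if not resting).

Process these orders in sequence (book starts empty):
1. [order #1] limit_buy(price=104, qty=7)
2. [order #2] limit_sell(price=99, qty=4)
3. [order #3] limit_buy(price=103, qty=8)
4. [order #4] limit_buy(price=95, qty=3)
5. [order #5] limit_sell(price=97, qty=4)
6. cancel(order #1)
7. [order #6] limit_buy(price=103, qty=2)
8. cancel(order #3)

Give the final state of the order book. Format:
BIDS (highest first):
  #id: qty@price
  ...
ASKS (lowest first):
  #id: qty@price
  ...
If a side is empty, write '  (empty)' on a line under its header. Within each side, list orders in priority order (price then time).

Answer: BIDS (highest first):
  #6: 2@103
  #4: 3@95
ASKS (lowest first):
  (empty)

Derivation:
After op 1 [order #1] limit_buy(price=104, qty=7): fills=none; bids=[#1:7@104] asks=[-]
After op 2 [order #2] limit_sell(price=99, qty=4): fills=#1x#2:4@104; bids=[#1:3@104] asks=[-]
After op 3 [order #3] limit_buy(price=103, qty=8): fills=none; bids=[#1:3@104 #3:8@103] asks=[-]
After op 4 [order #4] limit_buy(price=95, qty=3): fills=none; bids=[#1:3@104 #3:8@103 #4:3@95] asks=[-]
After op 5 [order #5] limit_sell(price=97, qty=4): fills=#1x#5:3@104 #3x#5:1@103; bids=[#3:7@103 #4:3@95] asks=[-]
After op 6 cancel(order #1): fills=none; bids=[#3:7@103 #4:3@95] asks=[-]
After op 7 [order #6] limit_buy(price=103, qty=2): fills=none; bids=[#3:7@103 #6:2@103 #4:3@95] asks=[-]
After op 8 cancel(order #3): fills=none; bids=[#6:2@103 #4:3@95] asks=[-]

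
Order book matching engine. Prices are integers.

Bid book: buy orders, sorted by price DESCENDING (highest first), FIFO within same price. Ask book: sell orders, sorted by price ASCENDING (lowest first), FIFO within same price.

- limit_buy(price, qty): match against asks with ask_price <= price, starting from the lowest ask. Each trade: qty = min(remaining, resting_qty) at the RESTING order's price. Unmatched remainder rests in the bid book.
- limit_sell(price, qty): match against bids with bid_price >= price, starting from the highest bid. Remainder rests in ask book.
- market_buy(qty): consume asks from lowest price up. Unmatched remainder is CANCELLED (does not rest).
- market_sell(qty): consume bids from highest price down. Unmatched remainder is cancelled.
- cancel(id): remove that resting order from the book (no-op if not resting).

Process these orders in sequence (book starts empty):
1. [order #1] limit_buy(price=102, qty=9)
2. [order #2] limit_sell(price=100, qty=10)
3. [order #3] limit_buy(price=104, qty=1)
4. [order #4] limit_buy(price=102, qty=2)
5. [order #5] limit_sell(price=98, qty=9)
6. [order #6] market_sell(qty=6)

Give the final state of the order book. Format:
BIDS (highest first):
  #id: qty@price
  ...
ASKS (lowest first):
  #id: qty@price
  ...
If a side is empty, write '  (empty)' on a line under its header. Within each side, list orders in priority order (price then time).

Answer: BIDS (highest first):
  (empty)
ASKS (lowest first):
  #5: 7@98

Derivation:
After op 1 [order #1] limit_buy(price=102, qty=9): fills=none; bids=[#1:9@102] asks=[-]
After op 2 [order #2] limit_sell(price=100, qty=10): fills=#1x#2:9@102; bids=[-] asks=[#2:1@100]
After op 3 [order #3] limit_buy(price=104, qty=1): fills=#3x#2:1@100; bids=[-] asks=[-]
After op 4 [order #4] limit_buy(price=102, qty=2): fills=none; bids=[#4:2@102] asks=[-]
After op 5 [order #5] limit_sell(price=98, qty=9): fills=#4x#5:2@102; bids=[-] asks=[#5:7@98]
After op 6 [order #6] market_sell(qty=6): fills=none; bids=[-] asks=[#5:7@98]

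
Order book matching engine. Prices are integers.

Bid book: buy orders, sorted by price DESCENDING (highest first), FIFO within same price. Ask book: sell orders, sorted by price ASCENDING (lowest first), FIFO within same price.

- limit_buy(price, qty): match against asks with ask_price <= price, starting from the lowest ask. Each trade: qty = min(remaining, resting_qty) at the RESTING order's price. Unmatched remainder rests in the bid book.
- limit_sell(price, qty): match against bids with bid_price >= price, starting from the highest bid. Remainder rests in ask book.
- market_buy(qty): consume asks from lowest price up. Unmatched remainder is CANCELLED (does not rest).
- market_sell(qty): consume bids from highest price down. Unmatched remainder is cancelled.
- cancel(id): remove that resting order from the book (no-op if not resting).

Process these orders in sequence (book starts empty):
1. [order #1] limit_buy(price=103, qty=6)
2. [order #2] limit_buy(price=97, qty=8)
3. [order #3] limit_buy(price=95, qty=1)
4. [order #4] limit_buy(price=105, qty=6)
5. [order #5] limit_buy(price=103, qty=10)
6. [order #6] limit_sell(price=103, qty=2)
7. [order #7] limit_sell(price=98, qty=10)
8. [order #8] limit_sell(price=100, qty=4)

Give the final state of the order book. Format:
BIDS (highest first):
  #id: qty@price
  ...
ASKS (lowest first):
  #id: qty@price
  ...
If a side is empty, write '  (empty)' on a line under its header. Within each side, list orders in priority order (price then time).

After op 1 [order #1] limit_buy(price=103, qty=6): fills=none; bids=[#1:6@103] asks=[-]
After op 2 [order #2] limit_buy(price=97, qty=8): fills=none; bids=[#1:6@103 #2:8@97] asks=[-]
After op 3 [order #3] limit_buy(price=95, qty=1): fills=none; bids=[#1:6@103 #2:8@97 #3:1@95] asks=[-]
After op 4 [order #4] limit_buy(price=105, qty=6): fills=none; bids=[#4:6@105 #1:6@103 #2:8@97 #3:1@95] asks=[-]
After op 5 [order #5] limit_buy(price=103, qty=10): fills=none; bids=[#4:6@105 #1:6@103 #5:10@103 #2:8@97 #3:1@95] asks=[-]
After op 6 [order #6] limit_sell(price=103, qty=2): fills=#4x#6:2@105; bids=[#4:4@105 #1:6@103 #5:10@103 #2:8@97 #3:1@95] asks=[-]
After op 7 [order #7] limit_sell(price=98, qty=10): fills=#4x#7:4@105 #1x#7:6@103; bids=[#5:10@103 #2:8@97 #3:1@95] asks=[-]
After op 8 [order #8] limit_sell(price=100, qty=4): fills=#5x#8:4@103; bids=[#5:6@103 #2:8@97 #3:1@95] asks=[-]

Answer: BIDS (highest first):
  #5: 6@103
  #2: 8@97
  #3: 1@95
ASKS (lowest first):
  (empty)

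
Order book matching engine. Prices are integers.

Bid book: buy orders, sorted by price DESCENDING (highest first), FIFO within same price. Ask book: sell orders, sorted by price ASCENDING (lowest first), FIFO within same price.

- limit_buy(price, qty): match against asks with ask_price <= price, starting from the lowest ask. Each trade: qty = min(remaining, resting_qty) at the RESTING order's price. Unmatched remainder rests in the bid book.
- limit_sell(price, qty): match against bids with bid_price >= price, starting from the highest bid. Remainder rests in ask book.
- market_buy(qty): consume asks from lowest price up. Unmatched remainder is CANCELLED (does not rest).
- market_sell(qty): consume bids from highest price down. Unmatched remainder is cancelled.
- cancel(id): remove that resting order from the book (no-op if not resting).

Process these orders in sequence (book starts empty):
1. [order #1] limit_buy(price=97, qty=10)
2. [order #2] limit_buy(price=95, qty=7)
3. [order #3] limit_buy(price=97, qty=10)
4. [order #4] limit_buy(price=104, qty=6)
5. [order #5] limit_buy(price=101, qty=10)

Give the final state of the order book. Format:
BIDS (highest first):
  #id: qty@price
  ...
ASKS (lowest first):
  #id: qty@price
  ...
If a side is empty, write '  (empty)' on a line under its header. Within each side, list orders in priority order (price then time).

After op 1 [order #1] limit_buy(price=97, qty=10): fills=none; bids=[#1:10@97] asks=[-]
After op 2 [order #2] limit_buy(price=95, qty=7): fills=none; bids=[#1:10@97 #2:7@95] asks=[-]
After op 3 [order #3] limit_buy(price=97, qty=10): fills=none; bids=[#1:10@97 #3:10@97 #2:7@95] asks=[-]
After op 4 [order #4] limit_buy(price=104, qty=6): fills=none; bids=[#4:6@104 #1:10@97 #3:10@97 #2:7@95] asks=[-]
After op 5 [order #5] limit_buy(price=101, qty=10): fills=none; bids=[#4:6@104 #5:10@101 #1:10@97 #3:10@97 #2:7@95] asks=[-]

Answer: BIDS (highest first):
  #4: 6@104
  #5: 10@101
  #1: 10@97
  #3: 10@97
  #2: 7@95
ASKS (lowest first):
  (empty)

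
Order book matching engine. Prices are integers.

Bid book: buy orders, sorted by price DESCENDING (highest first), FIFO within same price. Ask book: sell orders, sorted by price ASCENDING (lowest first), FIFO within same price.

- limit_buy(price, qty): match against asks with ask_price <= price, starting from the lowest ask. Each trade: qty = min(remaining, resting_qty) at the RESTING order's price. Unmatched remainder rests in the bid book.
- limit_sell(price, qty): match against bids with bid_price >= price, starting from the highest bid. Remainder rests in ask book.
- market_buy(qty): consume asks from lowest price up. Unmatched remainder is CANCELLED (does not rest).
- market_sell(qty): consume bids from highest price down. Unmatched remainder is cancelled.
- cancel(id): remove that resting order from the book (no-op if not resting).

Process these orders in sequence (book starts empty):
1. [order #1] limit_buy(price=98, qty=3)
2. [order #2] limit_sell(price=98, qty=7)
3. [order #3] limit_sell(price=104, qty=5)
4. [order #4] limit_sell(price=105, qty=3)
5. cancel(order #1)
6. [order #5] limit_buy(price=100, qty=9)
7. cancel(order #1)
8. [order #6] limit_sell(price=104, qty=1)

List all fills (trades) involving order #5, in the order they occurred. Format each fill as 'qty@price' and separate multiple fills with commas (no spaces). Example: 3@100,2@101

Answer: 4@98

Derivation:
After op 1 [order #1] limit_buy(price=98, qty=3): fills=none; bids=[#1:3@98] asks=[-]
After op 2 [order #2] limit_sell(price=98, qty=7): fills=#1x#2:3@98; bids=[-] asks=[#2:4@98]
After op 3 [order #3] limit_sell(price=104, qty=5): fills=none; bids=[-] asks=[#2:4@98 #3:5@104]
After op 4 [order #4] limit_sell(price=105, qty=3): fills=none; bids=[-] asks=[#2:4@98 #3:5@104 #4:3@105]
After op 5 cancel(order #1): fills=none; bids=[-] asks=[#2:4@98 #3:5@104 #4:3@105]
After op 6 [order #5] limit_buy(price=100, qty=9): fills=#5x#2:4@98; bids=[#5:5@100] asks=[#3:5@104 #4:3@105]
After op 7 cancel(order #1): fills=none; bids=[#5:5@100] asks=[#3:5@104 #4:3@105]
After op 8 [order #6] limit_sell(price=104, qty=1): fills=none; bids=[#5:5@100] asks=[#3:5@104 #6:1@104 #4:3@105]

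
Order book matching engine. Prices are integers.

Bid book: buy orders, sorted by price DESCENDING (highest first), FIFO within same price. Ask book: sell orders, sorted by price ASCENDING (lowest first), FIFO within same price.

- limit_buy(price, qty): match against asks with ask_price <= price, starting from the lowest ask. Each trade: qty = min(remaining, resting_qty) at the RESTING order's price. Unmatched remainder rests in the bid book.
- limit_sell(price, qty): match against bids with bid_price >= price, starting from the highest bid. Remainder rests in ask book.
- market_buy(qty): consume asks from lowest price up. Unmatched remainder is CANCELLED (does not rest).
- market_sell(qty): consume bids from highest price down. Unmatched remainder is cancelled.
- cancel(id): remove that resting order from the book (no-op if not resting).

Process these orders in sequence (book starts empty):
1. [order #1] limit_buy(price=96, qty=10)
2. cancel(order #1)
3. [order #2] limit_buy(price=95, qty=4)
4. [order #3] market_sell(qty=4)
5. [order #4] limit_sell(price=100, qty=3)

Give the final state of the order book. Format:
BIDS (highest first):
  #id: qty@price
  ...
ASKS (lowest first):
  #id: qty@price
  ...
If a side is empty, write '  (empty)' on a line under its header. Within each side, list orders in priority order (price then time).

After op 1 [order #1] limit_buy(price=96, qty=10): fills=none; bids=[#1:10@96] asks=[-]
After op 2 cancel(order #1): fills=none; bids=[-] asks=[-]
After op 3 [order #2] limit_buy(price=95, qty=4): fills=none; bids=[#2:4@95] asks=[-]
After op 4 [order #3] market_sell(qty=4): fills=#2x#3:4@95; bids=[-] asks=[-]
After op 5 [order #4] limit_sell(price=100, qty=3): fills=none; bids=[-] asks=[#4:3@100]

Answer: BIDS (highest first):
  (empty)
ASKS (lowest first):
  #4: 3@100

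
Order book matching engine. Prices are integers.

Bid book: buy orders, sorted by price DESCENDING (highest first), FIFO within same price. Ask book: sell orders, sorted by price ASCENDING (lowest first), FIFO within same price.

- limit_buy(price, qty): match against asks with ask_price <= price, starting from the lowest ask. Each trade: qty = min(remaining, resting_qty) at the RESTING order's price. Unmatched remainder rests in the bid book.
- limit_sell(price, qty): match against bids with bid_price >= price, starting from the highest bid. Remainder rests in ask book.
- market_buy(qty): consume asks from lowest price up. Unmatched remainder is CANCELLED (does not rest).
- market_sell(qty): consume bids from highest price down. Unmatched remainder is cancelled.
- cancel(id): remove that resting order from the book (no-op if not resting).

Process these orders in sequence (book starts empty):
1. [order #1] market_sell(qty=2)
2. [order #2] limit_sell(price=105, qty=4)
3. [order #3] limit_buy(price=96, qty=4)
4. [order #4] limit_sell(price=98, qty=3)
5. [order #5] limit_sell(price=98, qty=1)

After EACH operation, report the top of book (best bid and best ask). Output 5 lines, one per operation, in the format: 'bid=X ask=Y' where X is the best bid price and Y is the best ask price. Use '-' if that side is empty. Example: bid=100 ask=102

Answer: bid=- ask=-
bid=- ask=105
bid=96 ask=105
bid=96 ask=98
bid=96 ask=98

Derivation:
After op 1 [order #1] market_sell(qty=2): fills=none; bids=[-] asks=[-]
After op 2 [order #2] limit_sell(price=105, qty=4): fills=none; bids=[-] asks=[#2:4@105]
After op 3 [order #3] limit_buy(price=96, qty=4): fills=none; bids=[#3:4@96] asks=[#2:4@105]
After op 4 [order #4] limit_sell(price=98, qty=3): fills=none; bids=[#3:4@96] asks=[#4:3@98 #2:4@105]
After op 5 [order #5] limit_sell(price=98, qty=1): fills=none; bids=[#3:4@96] asks=[#4:3@98 #5:1@98 #2:4@105]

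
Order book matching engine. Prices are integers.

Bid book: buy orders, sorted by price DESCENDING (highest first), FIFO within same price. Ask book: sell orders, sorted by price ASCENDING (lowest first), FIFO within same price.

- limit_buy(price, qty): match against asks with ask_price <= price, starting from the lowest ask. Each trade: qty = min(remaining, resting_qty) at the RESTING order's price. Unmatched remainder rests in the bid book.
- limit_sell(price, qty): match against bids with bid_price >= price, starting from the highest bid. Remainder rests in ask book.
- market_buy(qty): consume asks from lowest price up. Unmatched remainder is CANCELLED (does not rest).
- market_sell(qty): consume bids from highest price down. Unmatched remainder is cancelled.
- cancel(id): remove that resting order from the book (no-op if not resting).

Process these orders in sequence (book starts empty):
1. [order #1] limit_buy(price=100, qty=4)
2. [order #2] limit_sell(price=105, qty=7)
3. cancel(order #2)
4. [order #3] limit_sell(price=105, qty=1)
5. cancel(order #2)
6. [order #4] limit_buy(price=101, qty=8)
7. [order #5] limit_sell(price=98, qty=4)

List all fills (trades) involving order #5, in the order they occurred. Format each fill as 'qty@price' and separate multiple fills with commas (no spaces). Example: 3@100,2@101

Answer: 4@101

Derivation:
After op 1 [order #1] limit_buy(price=100, qty=4): fills=none; bids=[#1:4@100] asks=[-]
After op 2 [order #2] limit_sell(price=105, qty=7): fills=none; bids=[#1:4@100] asks=[#2:7@105]
After op 3 cancel(order #2): fills=none; bids=[#1:4@100] asks=[-]
After op 4 [order #3] limit_sell(price=105, qty=1): fills=none; bids=[#1:4@100] asks=[#3:1@105]
After op 5 cancel(order #2): fills=none; bids=[#1:4@100] asks=[#3:1@105]
After op 6 [order #4] limit_buy(price=101, qty=8): fills=none; bids=[#4:8@101 #1:4@100] asks=[#3:1@105]
After op 7 [order #5] limit_sell(price=98, qty=4): fills=#4x#5:4@101; bids=[#4:4@101 #1:4@100] asks=[#3:1@105]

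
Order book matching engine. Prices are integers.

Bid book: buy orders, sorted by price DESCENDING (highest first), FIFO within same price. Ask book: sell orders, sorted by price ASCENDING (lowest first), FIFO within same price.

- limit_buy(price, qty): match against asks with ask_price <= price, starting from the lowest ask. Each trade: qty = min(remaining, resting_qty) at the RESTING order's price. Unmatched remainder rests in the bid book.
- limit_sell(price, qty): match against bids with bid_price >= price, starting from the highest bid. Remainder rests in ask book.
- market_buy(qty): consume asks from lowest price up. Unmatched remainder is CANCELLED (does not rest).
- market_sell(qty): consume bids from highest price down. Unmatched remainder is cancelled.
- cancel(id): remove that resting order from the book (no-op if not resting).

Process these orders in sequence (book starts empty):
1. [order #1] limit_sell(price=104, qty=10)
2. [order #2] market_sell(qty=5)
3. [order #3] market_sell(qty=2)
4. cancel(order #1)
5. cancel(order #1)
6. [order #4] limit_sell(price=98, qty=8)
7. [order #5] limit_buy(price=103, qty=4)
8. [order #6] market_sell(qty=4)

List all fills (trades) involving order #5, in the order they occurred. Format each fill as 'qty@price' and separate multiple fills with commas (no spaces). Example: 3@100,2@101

Answer: 4@98

Derivation:
After op 1 [order #1] limit_sell(price=104, qty=10): fills=none; bids=[-] asks=[#1:10@104]
After op 2 [order #2] market_sell(qty=5): fills=none; bids=[-] asks=[#1:10@104]
After op 3 [order #3] market_sell(qty=2): fills=none; bids=[-] asks=[#1:10@104]
After op 4 cancel(order #1): fills=none; bids=[-] asks=[-]
After op 5 cancel(order #1): fills=none; bids=[-] asks=[-]
After op 6 [order #4] limit_sell(price=98, qty=8): fills=none; bids=[-] asks=[#4:8@98]
After op 7 [order #5] limit_buy(price=103, qty=4): fills=#5x#4:4@98; bids=[-] asks=[#4:4@98]
After op 8 [order #6] market_sell(qty=4): fills=none; bids=[-] asks=[#4:4@98]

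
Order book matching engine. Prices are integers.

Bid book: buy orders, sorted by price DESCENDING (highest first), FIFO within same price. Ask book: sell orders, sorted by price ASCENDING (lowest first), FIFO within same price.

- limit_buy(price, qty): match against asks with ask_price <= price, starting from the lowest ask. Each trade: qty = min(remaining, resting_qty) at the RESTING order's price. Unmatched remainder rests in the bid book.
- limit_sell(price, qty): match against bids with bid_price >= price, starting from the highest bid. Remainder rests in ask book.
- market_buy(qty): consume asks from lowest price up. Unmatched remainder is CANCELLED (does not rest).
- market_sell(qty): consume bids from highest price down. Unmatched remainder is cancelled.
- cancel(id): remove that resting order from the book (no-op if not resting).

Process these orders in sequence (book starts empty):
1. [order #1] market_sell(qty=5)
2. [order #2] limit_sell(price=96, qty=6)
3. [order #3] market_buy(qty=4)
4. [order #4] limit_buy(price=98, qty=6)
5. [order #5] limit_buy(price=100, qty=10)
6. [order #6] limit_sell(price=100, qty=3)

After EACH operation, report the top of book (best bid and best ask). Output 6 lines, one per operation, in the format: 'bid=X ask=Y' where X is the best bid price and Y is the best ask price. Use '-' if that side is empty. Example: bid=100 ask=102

After op 1 [order #1] market_sell(qty=5): fills=none; bids=[-] asks=[-]
After op 2 [order #2] limit_sell(price=96, qty=6): fills=none; bids=[-] asks=[#2:6@96]
After op 3 [order #3] market_buy(qty=4): fills=#3x#2:4@96; bids=[-] asks=[#2:2@96]
After op 4 [order #4] limit_buy(price=98, qty=6): fills=#4x#2:2@96; bids=[#4:4@98] asks=[-]
After op 5 [order #5] limit_buy(price=100, qty=10): fills=none; bids=[#5:10@100 #4:4@98] asks=[-]
After op 6 [order #6] limit_sell(price=100, qty=3): fills=#5x#6:3@100; bids=[#5:7@100 #4:4@98] asks=[-]

Answer: bid=- ask=-
bid=- ask=96
bid=- ask=96
bid=98 ask=-
bid=100 ask=-
bid=100 ask=-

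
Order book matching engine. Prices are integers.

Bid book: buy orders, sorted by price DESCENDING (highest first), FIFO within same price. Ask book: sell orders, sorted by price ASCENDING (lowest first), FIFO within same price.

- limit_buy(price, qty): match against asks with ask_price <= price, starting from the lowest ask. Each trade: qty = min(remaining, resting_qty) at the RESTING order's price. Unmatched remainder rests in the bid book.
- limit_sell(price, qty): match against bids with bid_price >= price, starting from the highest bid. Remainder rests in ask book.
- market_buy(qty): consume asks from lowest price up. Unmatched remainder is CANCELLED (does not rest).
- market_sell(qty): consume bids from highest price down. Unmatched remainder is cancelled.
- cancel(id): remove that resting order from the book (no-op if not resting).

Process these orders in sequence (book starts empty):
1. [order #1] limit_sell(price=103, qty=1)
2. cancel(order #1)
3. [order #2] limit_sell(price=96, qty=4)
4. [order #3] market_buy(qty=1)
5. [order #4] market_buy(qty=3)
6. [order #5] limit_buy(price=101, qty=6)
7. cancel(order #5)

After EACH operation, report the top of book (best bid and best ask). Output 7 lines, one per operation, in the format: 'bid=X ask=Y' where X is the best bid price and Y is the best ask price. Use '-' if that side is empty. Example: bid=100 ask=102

Answer: bid=- ask=103
bid=- ask=-
bid=- ask=96
bid=- ask=96
bid=- ask=-
bid=101 ask=-
bid=- ask=-

Derivation:
After op 1 [order #1] limit_sell(price=103, qty=1): fills=none; bids=[-] asks=[#1:1@103]
After op 2 cancel(order #1): fills=none; bids=[-] asks=[-]
After op 3 [order #2] limit_sell(price=96, qty=4): fills=none; bids=[-] asks=[#2:4@96]
After op 4 [order #3] market_buy(qty=1): fills=#3x#2:1@96; bids=[-] asks=[#2:3@96]
After op 5 [order #4] market_buy(qty=3): fills=#4x#2:3@96; bids=[-] asks=[-]
After op 6 [order #5] limit_buy(price=101, qty=6): fills=none; bids=[#5:6@101] asks=[-]
After op 7 cancel(order #5): fills=none; bids=[-] asks=[-]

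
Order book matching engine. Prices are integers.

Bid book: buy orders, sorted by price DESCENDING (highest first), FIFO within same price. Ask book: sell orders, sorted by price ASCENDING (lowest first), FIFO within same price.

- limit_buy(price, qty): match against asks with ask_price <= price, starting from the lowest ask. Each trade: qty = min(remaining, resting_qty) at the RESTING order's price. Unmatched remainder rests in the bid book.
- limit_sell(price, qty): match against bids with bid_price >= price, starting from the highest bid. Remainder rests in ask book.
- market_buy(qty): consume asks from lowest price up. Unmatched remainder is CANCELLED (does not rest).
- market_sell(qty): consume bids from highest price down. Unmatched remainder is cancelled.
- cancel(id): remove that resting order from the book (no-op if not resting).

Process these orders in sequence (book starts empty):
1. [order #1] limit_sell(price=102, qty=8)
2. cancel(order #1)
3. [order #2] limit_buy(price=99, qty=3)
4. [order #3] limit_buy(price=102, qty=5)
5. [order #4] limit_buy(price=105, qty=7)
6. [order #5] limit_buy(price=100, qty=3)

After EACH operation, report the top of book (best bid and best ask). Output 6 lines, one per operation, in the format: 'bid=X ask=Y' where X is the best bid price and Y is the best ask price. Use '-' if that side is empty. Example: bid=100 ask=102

After op 1 [order #1] limit_sell(price=102, qty=8): fills=none; bids=[-] asks=[#1:8@102]
After op 2 cancel(order #1): fills=none; bids=[-] asks=[-]
After op 3 [order #2] limit_buy(price=99, qty=3): fills=none; bids=[#2:3@99] asks=[-]
After op 4 [order #3] limit_buy(price=102, qty=5): fills=none; bids=[#3:5@102 #2:3@99] asks=[-]
After op 5 [order #4] limit_buy(price=105, qty=7): fills=none; bids=[#4:7@105 #3:5@102 #2:3@99] asks=[-]
After op 6 [order #5] limit_buy(price=100, qty=3): fills=none; bids=[#4:7@105 #3:5@102 #5:3@100 #2:3@99] asks=[-]

Answer: bid=- ask=102
bid=- ask=-
bid=99 ask=-
bid=102 ask=-
bid=105 ask=-
bid=105 ask=-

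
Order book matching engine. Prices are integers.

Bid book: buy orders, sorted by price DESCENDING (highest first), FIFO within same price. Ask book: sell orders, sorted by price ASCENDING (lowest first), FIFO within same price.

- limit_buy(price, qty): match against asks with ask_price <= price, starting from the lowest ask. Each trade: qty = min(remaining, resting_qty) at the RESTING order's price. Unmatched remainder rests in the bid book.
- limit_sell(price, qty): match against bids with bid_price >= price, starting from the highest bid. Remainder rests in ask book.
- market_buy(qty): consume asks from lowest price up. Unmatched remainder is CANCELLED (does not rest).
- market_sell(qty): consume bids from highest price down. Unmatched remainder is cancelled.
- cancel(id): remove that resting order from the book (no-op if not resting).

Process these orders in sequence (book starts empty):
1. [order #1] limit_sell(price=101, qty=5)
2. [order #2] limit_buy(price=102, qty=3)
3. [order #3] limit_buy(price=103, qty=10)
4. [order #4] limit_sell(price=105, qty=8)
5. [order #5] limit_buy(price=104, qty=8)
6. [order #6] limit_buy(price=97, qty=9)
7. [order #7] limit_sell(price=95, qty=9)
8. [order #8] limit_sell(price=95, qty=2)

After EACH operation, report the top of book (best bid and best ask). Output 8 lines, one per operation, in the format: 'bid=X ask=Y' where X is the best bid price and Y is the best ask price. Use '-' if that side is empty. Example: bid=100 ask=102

After op 1 [order #1] limit_sell(price=101, qty=5): fills=none; bids=[-] asks=[#1:5@101]
After op 2 [order #2] limit_buy(price=102, qty=3): fills=#2x#1:3@101; bids=[-] asks=[#1:2@101]
After op 3 [order #3] limit_buy(price=103, qty=10): fills=#3x#1:2@101; bids=[#3:8@103] asks=[-]
After op 4 [order #4] limit_sell(price=105, qty=8): fills=none; bids=[#3:8@103] asks=[#4:8@105]
After op 5 [order #5] limit_buy(price=104, qty=8): fills=none; bids=[#5:8@104 #3:8@103] asks=[#4:8@105]
After op 6 [order #6] limit_buy(price=97, qty=9): fills=none; bids=[#5:8@104 #3:8@103 #6:9@97] asks=[#4:8@105]
After op 7 [order #7] limit_sell(price=95, qty=9): fills=#5x#7:8@104 #3x#7:1@103; bids=[#3:7@103 #6:9@97] asks=[#4:8@105]
After op 8 [order #8] limit_sell(price=95, qty=2): fills=#3x#8:2@103; bids=[#3:5@103 #6:9@97] asks=[#4:8@105]

Answer: bid=- ask=101
bid=- ask=101
bid=103 ask=-
bid=103 ask=105
bid=104 ask=105
bid=104 ask=105
bid=103 ask=105
bid=103 ask=105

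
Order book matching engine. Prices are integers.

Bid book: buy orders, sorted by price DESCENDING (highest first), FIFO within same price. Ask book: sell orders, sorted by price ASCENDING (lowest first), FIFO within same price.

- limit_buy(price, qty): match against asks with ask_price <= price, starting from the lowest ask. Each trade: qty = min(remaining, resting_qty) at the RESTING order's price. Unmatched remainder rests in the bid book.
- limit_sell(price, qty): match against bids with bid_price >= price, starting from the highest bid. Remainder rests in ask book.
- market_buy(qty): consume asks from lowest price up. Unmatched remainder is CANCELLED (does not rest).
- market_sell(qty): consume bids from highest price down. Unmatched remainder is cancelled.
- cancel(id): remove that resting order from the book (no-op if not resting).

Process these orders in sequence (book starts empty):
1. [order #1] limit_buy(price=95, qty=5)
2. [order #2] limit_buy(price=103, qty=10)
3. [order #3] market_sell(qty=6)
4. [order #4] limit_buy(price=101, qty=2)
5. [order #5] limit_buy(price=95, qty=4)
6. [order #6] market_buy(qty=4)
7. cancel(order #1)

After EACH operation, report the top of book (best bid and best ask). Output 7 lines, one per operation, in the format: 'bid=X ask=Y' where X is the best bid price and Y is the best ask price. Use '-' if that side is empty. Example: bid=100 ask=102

Answer: bid=95 ask=-
bid=103 ask=-
bid=103 ask=-
bid=103 ask=-
bid=103 ask=-
bid=103 ask=-
bid=103 ask=-

Derivation:
After op 1 [order #1] limit_buy(price=95, qty=5): fills=none; bids=[#1:5@95] asks=[-]
After op 2 [order #2] limit_buy(price=103, qty=10): fills=none; bids=[#2:10@103 #1:5@95] asks=[-]
After op 3 [order #3] market_sell(qty=6): fills=#2x#3:6@103; bids=[#2:4@103 #1:5@95] asks=[-]
After op 4 [order #4] limit_buy(price=101, qty=2): fills=none; bids=[#2:4@103 #4:2@101 #1:5@95] asks=[-]
After op 5 [order #5] limit_buy(price=95, qty=4): fills=none; bids=[#2:4@103 #4:2@101 #1:5@95 #5:4@95] asks=[-]
After op 6 [order #6] market_buy(qty=4): fills=none; bids=[#2:4@103 #4:2@101 #1:5@95 #5:4@95] asks=[-]
After op 7 cancel(order #1): fills=none; bids=[#2:4@103 #4:2@101 #5:4@95] asks=[-]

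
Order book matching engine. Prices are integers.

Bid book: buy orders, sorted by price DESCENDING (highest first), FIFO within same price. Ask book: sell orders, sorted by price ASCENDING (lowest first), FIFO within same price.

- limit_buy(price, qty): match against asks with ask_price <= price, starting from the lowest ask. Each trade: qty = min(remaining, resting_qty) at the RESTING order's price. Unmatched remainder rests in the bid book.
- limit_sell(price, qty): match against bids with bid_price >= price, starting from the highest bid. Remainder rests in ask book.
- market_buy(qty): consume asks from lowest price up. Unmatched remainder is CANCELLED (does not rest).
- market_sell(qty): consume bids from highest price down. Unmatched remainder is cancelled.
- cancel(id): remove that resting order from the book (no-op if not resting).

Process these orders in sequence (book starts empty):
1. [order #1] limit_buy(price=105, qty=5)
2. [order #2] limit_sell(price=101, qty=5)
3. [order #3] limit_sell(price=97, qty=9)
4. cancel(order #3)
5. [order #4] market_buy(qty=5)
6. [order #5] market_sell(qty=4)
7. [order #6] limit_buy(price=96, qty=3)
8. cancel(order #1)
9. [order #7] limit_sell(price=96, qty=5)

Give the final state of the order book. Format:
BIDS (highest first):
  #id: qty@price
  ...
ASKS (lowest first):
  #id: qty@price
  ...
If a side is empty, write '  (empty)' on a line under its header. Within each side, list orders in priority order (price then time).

Answer: BIDS (highest first):
  (empty)
ASKS (lowest first):
  #7: 2@96

Derivation:
After op 1 [order #1] limit_buy(price=105, qty=5): fills=none; bids=[#1:5@105] asks=[-]
After op 2 [order #2] limit_sell(price=101, qty=5): fills=#1x#2:5@105; bids=[-] asks=[-]
After op 3 [order #3] limit_sell(price=97, qty=9): fills=none; bids=[-] asks=[#3:9@97]
After op 4 cancel(order #3): fills=none; bids=[-] asks=[-]
After op 5 [order #4] market_buy(qty=5): fills=none; bids=[-] asks=[-]
After op 6 [order #5] market_sell(qty=4): fills=none; bids=[-] asks=[-]
After op 7 [order #6] limit_buy(price=96, qty=3): fills=none; bids=[#6:3@96] asks=[-]
After op 8 cancel(order #1): fills=none; bids=[#6:3@96] asks=[-]
After op 9 [order #7] limit_sell(price=96, qty=5): fills=#6x#7:3@96; bids=[-] asks=[#7:2@96]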